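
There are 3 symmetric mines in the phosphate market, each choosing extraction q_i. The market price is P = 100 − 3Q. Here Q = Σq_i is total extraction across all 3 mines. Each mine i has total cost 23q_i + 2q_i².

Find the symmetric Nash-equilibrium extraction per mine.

4.8125

A representative mine's profit is π_i = q_i(100 − 3Q) − 23q_i − 2q_i², with Q = q_i + Σ_{j≠i} q_j.
First-order condition: 77 − 10q_i − 3Σ_{j≠i} q_j = 0.
Imposing symmetry (q_j = q for all j) turns Σ_{j≠i} q_j into 2q, so 77 = 16q and q = 4.8125.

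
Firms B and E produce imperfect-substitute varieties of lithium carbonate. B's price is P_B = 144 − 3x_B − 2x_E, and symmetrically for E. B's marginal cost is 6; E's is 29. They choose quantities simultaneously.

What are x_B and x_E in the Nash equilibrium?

18.6875, 12.9375

Firm B's profit: π = x_B(144 − 3x_B − 2x_E) − 6x_B.
∂π/∂x_B = 138 − 6x_B − 2x_E = 0 ⇒ x_B = 23 − (1/3)x_E.
Similarly x_E = 115/6 − (1/3)x_B.
Solving the two reaction functions simultaneously: (1 − (−1/3)(−1/3))x_B = 23 − (1/3)·(115/6), so (8/9)x_B = 299/18 and x_B = 18.6875.
Then x_E = 115/6 − (1/3)·18.6875 = 12.9375.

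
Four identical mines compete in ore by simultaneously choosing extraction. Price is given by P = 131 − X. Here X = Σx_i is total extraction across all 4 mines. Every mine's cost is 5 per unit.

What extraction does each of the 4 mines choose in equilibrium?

25.2

A representative mine's profit is π_i = x_i(131 − X) − 5x_i, with X = x_i + Σ_{j≠i} x_j.
First-order condition: 126 − 2x_i − Σ_{j≠i} x_j = 0.
With identical mines, set every x_j = x: then 126 − 2x − 3x = 0, i.e. x = 126/5 = 25.2.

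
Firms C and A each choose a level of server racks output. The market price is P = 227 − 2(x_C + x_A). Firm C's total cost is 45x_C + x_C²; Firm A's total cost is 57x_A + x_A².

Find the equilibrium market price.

Firm C's profit: π = x_C(227 − 2(x_C + x_A)) − 45x_C − x_C².
∂π/∂x_C = 182 − 6x_C − 2x_A = 0, so x_C = 91/3 − (1/3)x_A.
By the same steps for A: x_A = 85/3 − (1/3)x_C.
Solving the two reaction functions simultaneously: (1 − (−1/3)(−1/3))x_C = 91/3 − (1/3)·(85/3), so (8/9)x_C = 188/9 and x_C = 23.5.
Then x_A = 85/3 − (1/3)·23.5 = 20.5.
Equilibrium price: P = 227 − 2·44 = 139.

139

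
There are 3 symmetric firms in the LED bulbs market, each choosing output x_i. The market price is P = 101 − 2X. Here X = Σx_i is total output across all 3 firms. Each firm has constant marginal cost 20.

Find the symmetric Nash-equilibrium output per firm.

A representative firm's profit is π_i = x_i(101 − 2X) − 20x_i, with X = x_i + Σ_{j≠i} x_j.
First-order condition: 81 − 4x_i − 2Σ_{j≠i} x_j = 0.
In a symmetric equilibrium every firm chooses the same x, so Σ_{j≠i} x_j = 2x. The condition becomes 81 − 8x = 0, giving x = 81/8 = 10.125.

10.125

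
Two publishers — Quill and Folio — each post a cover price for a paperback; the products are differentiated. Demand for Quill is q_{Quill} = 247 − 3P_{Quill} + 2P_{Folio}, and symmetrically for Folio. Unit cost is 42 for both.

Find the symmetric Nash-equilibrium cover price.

93.25

Quill's profit: π = (P_{Quill} − 42)(247 − 3P_{Quill} + 2P_{Folio}).
∂π/∂P_{Quill} = 373 − 6P_{Quill} + 2P_{Folio} = 0 ⇒ P_{Quill} = 373/6 + (1/3)P_{Folio}.
Setting P_{Quill} = P_{Folio} in the reaction function: P_{Quill} = 373/6 + (1/3)P_{Quill}, so P_{Quill} = (373/6) / (2/3) = 93.25.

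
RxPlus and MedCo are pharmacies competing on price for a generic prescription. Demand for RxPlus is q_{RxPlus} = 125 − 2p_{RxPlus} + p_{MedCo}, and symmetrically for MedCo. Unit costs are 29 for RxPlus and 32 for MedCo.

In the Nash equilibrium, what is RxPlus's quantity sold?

RxPlus's profit: π = (p_{RxPlus} − 29)(125 − 2p_{RxPlus} + p_{MedCo}).
∂π/∂p_{RxPlus} = 183 − 4p_{RxPlus} + p_{MedCo} = 0 ⇒ p_{RxPlus} = 45.75 + 0.25p_{MedCo}.
Similarly p_{MedCo} = 47.25 + 0.25p_{RxPlus}.
Solving the two reaction functions simultaneously: (1 − (0.25)(0.25))p_{RxPlus} = 45.75 + 0.25·47.25, so 0.9375p_{RxPlus} = 57.5625 and p_{RxPlus} = 61.4.
Then p_{MedCo} = 47.25 + 0.25·61.4 = 62.6.
q_{RxPlus} = 125 − 2·61.4 + 62.6 = 64.8.

64.8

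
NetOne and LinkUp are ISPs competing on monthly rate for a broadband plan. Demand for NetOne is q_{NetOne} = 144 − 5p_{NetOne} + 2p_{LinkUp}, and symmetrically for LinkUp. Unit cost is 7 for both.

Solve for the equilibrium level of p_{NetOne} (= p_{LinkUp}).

22.375

NetOne's profit: π = (p_{NetOne} − 7)(144 − 5p_{NetOne} + 2p_{LinkUp}).
∂π/∂p_{NetOne} = 179 − 10p_{NetOne} + 2p_{LinkUp} = 0 ⇒ p_{NetOne} = 17.9 + 0.2p_{LinkUp}.
Setting p_{NetOne} = p_{LinkUp} in the reaction function: p_{NetOne} = 17.9 + 0.2p_{NetOne}, so p_{NetOne} = 17.9 / 0.8 = 22.375.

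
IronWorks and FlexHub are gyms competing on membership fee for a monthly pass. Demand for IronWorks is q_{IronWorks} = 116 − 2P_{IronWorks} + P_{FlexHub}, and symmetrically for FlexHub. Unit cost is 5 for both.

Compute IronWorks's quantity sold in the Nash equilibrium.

IronWorks's profit: π = (P_{IronWorks} − 5)(116 − 2P_{IronWorks} + P_{FlexHub}).
∂π/∂P_{IronWorks} = 126 − 4P_{IronWorks} + P_{FlexHub} = 0 ⇒ P_{IronWorks} = 31.5 + 0.25P_{FlexHub}.
Setting P_{IronWorks} = P_{FlexHub} in the reaction function: P_{IronWorks} = 31.5 + 0.25P_{IronWorks}, so P_{IronWorks} = 31.5 / 0.75 = 42.
q_{IronWorks} = 116 − 2·42 + 42 = 74.

74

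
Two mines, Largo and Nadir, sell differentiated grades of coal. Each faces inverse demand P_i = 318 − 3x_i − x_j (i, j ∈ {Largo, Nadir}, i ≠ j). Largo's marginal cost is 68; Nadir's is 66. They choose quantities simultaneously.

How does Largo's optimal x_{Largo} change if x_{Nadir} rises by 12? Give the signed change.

-2

Mine Largo's profit: π = x_{Largo}(318 − 3x_{Largo} − x_{Nadir}) − 68x_{Largo}.
∂π/∂x_{Largo} = 250 − 6x_{Largo} − x_{Nadir} = 0 ⇒ x_{Largo} = 125/3 − (1/6)x_{Nadir}.
The reaction-function slope is −1/6, so a 12-unit rise in x_{Nadir} moves x_{Largo} by −1/6 × 12 = −2. Largo's best response falls — the actions are strategic substitutes.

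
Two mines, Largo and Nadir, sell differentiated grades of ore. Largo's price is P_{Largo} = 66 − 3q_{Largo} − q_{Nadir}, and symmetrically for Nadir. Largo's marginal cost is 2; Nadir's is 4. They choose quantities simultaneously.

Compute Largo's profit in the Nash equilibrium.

Mine Largo's profit: π = q_{Largo}(66 − 3q_{Largo} − q_{Nadir}) − 2q_{Largo}.
∂π/∂q_{Largo} = 64 − 6q_{Largo} − q_{Nadir} = 0 ⇒ q_{Largo} = 32/3 − (1/6)q_{Nadir}.
Similarly q_{Nadir} = 31/3 − (1/6)q_{Largo}.
Plugging q_{Nadir} into Largo's best response: q_{Largo} = 32/3 − (1/6)(31/3 − (1/6)q_{Largo}) ⇒ (35/36)q_{Largo} = 161/18, so q_{Largo} = 9.2.
Then q_{Nadir} = 31/3 − (1/6)·9.2 = 8.8.
P_{Largo} = 66 − 3·9.2 − 8.8 = 29.6.
Profit = (29.6 − 2)·9.2 = 253.92.

253.92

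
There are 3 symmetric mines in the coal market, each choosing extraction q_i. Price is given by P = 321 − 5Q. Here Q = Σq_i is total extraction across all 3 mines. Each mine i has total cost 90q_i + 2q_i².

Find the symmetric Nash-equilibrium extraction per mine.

A representative mine's profit is π_i = q_i(321 − 5Q) − 90q_i − 2q_i², with Q = q_i + Σ_{j≠i} q_j.
First-order condition: 231 − 14q_i − 5Σ_{j≠i} q_j = 0.
In a symmetric equilibrium every mine chooses the same q, so Σ_{j≠i} q_j = 2q. The condition becomes 231 − 24q = 0, giving q = 231/24 = 9.625.

9.625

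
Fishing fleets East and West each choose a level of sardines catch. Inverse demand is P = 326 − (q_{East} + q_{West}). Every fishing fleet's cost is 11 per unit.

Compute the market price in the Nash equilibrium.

116

Fishing fleet East's profit: π = q_{East}(326 − (q_{East} + q_{West})) − 11q_{East}.
∂π/∂q_{East} = 315 − 2q_{East} − q_{West} = 0, so q_{East} = 157.5 − 0.5q_{West}.
Setting q_{East} = q_{West} in the reaction function: q_{East} = 157.5 − 0.5q_{East}, so q_{East} = 157.5 / 1.5 = 105.
Equilibrium price: P = 326 − 210 = 116.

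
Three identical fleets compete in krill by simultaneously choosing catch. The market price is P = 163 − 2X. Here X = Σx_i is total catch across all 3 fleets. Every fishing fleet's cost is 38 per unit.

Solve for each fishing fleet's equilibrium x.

A representative fishing fleet's profit is π_i = x_i(163 − 2X) − 38x_i, with X = x_i + Σ_{j≠i} x_j.
First-order condition: 125 − 4x_i − 2Σ_{j≠i} x_j = 0.
With identical fishing fleets, set every x_j = x: then 125 − 4x − 4x = 0, i.e. x = 125/8 = 15.625.

15.625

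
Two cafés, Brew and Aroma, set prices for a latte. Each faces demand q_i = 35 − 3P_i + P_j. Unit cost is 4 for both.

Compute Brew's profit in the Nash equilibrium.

Brew's profit: π = (P_{Brew} − 4)(35 − 3P_{Brew} + P_{Aroma}).
∂π/∂P_{Brew} = 47 − 6P_{Brew} + P_{Aroma} = 0 ⇒ P_{Brew} = 47/6 + (1/6)P_{Aroma}.
Setting P_{Brew} = P_{Aroma} in the reaction function: P_{Brew} = 47/6 + (1/6)P_{Brew}, so P_{Brew} = (47/6) / (5/6) = 9.4.
q_{Brew} = 35 − 3·9.4 + 9.4 = 16.2.
Profit = (9.4 − 4)·16.2 = 87.48.

87.48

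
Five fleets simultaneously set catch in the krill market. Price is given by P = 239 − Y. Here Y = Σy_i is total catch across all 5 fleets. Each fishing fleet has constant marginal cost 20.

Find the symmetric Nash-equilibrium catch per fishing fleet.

36.5

A representative fishing fleet's profit is π_i = y_i(239 − Y) − 20y_i, with Y = y_i + Σ_{j≠i} y_j.
First-order condition: 219 − 2y_i − Σ_{j≠i} y_j = 0.
With identical fishing fleets, set every y_j = y: then 219 − 2y − 4y = 0, i.e. y = 219/6 = 36.5.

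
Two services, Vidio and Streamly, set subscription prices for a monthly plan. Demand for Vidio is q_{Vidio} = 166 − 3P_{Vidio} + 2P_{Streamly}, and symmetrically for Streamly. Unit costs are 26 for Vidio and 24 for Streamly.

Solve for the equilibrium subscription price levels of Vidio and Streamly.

Vidio's profit: π = (P_{Vidio} − 26)(166 − 3P_{Vidio} + 2P_{Streamly}).
∂π/∂P_{Vidio} = 244 − 6P_{Vidio} + 2P_{Streamly} = 0 ⇒ P_{Vidio} = 122/3 + (1/3)P_{Streamly}.
Similarly P_{Streamly} = 119/3 + (1/3)P_{Vidio}.
Plugging P_{Streamly} into Vidio's best response: P_{Vidio} = 122/3 + (1/3)(119/3 + (1/3)P_{Vidio}) ⇒ (8/9)P_{Vidio} = 485/9, so P_{Vidio} = 60.625.
Then P_{Streamly} = 119/3 + (1/3)·60.625 = 59.875.

60.625, 59.875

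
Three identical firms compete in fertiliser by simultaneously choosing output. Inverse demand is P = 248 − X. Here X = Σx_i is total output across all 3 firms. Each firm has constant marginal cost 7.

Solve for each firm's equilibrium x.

A representative firm's profit is π_i = x_i(248 − X) − 7x_i, with X = x_i + Σ_{j≠i} x_j.
First-order condition: 241 − 2x_i − Σ_{j≠i} x_j = 0.
Imposing symmetry (x_j = x for all j) turns Σ_{j≠i} x_j into 2x, so 241 = 4x and x = 60.25.

60.25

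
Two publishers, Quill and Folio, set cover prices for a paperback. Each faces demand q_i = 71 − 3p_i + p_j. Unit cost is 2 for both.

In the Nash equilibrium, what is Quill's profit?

Quill's profit: π = (p_{Quill} − 2)(71 − 3p_{Quill} + p_{Folio}).
∂π/∂p_{Quill} = 77 − 6p_{Quill} + p_{Folio} = 0 ⇒ p_{Quill} = 77/6 + (1/6)p_{Folio}.
The game is symmetric, so in equilibrium p_{Folio} = p_{Quill}: the reaction function gives (5/6)p_{Quill} = 77/6, hence p_{Quill} = 15.4.
q_{Quill} = 71 − 3·15.4 + 15.4 = 40.2.
Profit = (15.4 − 2)·40.2 = 538.68.

538.68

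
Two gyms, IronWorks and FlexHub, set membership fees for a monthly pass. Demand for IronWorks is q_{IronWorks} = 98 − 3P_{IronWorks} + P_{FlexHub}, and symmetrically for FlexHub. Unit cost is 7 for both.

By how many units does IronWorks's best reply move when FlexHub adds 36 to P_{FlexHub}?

6

IronWorks's profit: π = (P_{IronWorks} − 7)(98 − 3P_{IronWorks} + P_{FlexHub}).
∂π/∂P_{IronWorks} = 119 − 6P_{IronWorks} + P_{FlexHub} = 0 ⇒ P_{IronWorks} = 119/6 + (1/6)P_{FlexHub}.
The reaction-function slope is 1/6, so a 36-unit rise in P_{FlexHub} moves P_{IronWorks} by 1/6 × 36 = 6. IronWorks's best response rises — the actions are strategic complements.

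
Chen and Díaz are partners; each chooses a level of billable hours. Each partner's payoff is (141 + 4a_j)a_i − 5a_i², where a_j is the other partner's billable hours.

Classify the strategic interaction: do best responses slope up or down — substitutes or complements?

strategic complements

Chen's payoff is (141 + 4a_D)a_C − 5a_C².
∂π/∂a_C = 141 + 4a_D − 10a_C = 0, so a_C = 14.1 + 0.4a_D.
The best-response slope da_C/da_D = 0.4 > 0: the reaction function is upward-sloping, so the choices are strategic complements.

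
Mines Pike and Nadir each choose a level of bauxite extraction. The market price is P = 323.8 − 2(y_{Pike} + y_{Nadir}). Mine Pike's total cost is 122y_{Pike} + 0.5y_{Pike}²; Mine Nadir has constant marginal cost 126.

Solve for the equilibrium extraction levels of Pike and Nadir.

Mine Pike's profit: π = y_{Pike}(323.8 − 2(y_{Pike} + y_{Nadir})) − 122y_{Pike} − 0.5y_{Pike}².
∂π/∂y_{Pike} = 201.8 − 5y_{Pike} − 2y_{Nadir} = 0, so y_{Pike} = 40.36 − 0.4y_{Nadir}.
For Nadir: ∂π/∂y_{Nadir} = 197.8 − 4y_{Nadir} − 2y_{Pike} = 0 ⇒ y_{Nadir} = 49.45 − 0.5y_{Pike}.
Solving the two reaction functions simultaneously: (1 − (−0.4)(−0.5))y_{Pike} = 40.36 − 0.4·49.45, so 0.8y_{Pike} = 20.58 and y_{Pike} = 25.725.
Then y_{Nadir} = 49.45 − 0.5·25.725 = 36.5875.

25.725, 36.5875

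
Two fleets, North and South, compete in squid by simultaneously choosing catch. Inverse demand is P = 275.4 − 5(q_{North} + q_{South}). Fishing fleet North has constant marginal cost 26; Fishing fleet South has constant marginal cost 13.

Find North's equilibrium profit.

Fishing fleet North's profit: π = q_{North}(275.4 − 5(q_{North} + q_{South})) − 26q_{North}.
∂π/∂q_{North} = 249.4 − 10q_{North} − 5q_{South} = 0, so q_{North} = 24.94 − 0.5q_{South}.
By the same steps for South: q_{South} = 26.24 − 0.5q_{North}.
Plugging q_{South} into North's best response: q_{North} = 24.94 − 0.5(26.24 − 0.5q_{North}) ⇒ 0.75q_{North} = 11.82, so q_{North} = 15.76.
Then q_{South} = 26.24 − 0.5·15.76 = 18.36.
Price P = 275.4 − 5·34.12 = 104.8.
North's profit: (104.8 − 26)·15.76 = 1241.888.

1241.888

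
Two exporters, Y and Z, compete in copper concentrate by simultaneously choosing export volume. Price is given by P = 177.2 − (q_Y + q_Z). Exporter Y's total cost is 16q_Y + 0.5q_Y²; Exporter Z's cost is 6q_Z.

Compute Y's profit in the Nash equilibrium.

Exporter Y's profit: π = q_Y(177.2 − (q_Y + q_Z)) − 16q_Y − 0.5q_Y².
∂π/∂q_Y = 161.2 − 3q_Y − q_Z = 0, so q_Y = 806/15 − (1/3)q_Z.
For Z: ∂π/∂q_Z = 171.2 − 2q_Z − q_Y = 0 ⇒ q_Z = 85.6 − 0.5q_Y.
Plugging q_Z into Y's best response: q_Y = 806/15 − (1/3)(85.6 − 0.5q_Y) ⇒ (5/6)q_Y = 25.2, so q_Y = 30.24.
Then q_Z = 85.6 − 0.5·30.24 = 70.48.
Price P = 177.2 − 100.72 = 76.48.
Y's profit: (76.48 − 16)·30.24 − 0.5(30.24)² = 1371.6864.

1371.6864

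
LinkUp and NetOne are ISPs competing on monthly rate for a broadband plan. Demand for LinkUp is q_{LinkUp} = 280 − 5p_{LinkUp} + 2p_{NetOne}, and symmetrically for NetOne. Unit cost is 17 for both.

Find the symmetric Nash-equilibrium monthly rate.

LinkUp's profit: π = (p_{LinkUp} − 17)(280 − 5p_{LinkUp} + 2p_{NetOne}).
∂π/∂p_{LinkUp} = 365 − 10p_{LinkUp} + 2p_{NetOne} = 0 ⇒ p_{LinkUp} = 36.5 + 0.2p_{NetOne}.
The game is symmetric, so in equilibrium p_{NetOne} = p_{LinkUp}: the reaction function gives 0.8p_{LinkUp} = 36.5, hence p_{LinkUp} = 45.625.

45.625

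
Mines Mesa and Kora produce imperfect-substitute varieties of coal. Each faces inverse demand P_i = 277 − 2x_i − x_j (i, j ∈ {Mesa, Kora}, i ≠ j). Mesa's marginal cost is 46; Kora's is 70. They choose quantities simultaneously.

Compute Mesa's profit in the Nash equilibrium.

4569.68

Mine Mesa's profit: π = x_{Mesa}(277 − 2x_{Mesa} − x_{Kora}) − 46x_{Mesa}.
∂π/∂x_{Mesa} = 231 − 4x_{Mesa} − x_{Kora} = 0 ⇒ x_{Mesa} = 57.75 − 0.25x_{Kora}.
Similarly x_{Kora} = 51.75 − 0.25x_{Mesa}.
Substituting the second reaction function into the first: x_{Mesa} = 57.75 − 0.25(51.75 − 0.25x_{Mesa}), which gives 0.9375x_{Mesa} = 44.8125 ⇒ x_{Mesa} = 47.8.
Then x_{Kora} = 51.75 − 0.25·47.8 = 39.8.
P_{Mesa} = 277 − 2·47.8 − 39.8 = 141.6.
Profit = (141.6 − 46)·47.8 = 4569.68.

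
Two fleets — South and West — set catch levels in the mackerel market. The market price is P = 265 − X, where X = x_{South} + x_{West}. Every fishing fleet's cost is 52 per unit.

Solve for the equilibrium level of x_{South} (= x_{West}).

Fishing fleet South's profit: π = x_{South}(265 − (x_{South} + x_{West})) − 52x_{South}.
∂π/∂x_{South} = 213 − 2x_{South} − x_{West} = 0, so x_{South} = 106.5 − 0.5x_{West}.
Setting x_{South} = x_{West} in the reaction function: x_{South} = 106.5 − 0.5x_{South}, so x_{South} = 106.5 / 1.5 = 71.

71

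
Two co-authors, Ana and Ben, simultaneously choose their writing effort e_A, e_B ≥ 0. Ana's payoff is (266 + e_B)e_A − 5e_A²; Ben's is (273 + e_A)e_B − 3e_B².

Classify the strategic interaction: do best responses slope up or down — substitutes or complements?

Expanding Ana's payoff: 266e_A + e_Be_A − 5e_A².
∂π/∂e_A = 266 + e_B − 10e_A = 0, so e_A = 26.6 + 0.1e_B.
The best-response slope de_A/de_B = 0.1 > 0: the reaction function is upward-sloping, so the choices are strategic complements.

strategic complements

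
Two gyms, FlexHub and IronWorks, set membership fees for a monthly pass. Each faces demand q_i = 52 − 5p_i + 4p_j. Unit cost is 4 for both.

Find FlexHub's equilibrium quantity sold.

FlexHub's profit: π = (p_{FlexHub} − 4)(52 − 5p_{FlexHub} + 4p_{IronWorks}).
∂π/∂p_{FlexHub} = 72 − 10p_{FlexHub} + 4p_{IronWorks} = 0 ⇒ p_{FlexHub} = 7.2 + 0.4p_{IronWorks}.
The game is symmetric, so in equilibrium p_{IronWorks} = p_{FlexHub}: the reaction function gives 0.6p_{FlexHub} = 7.2, hence p_{FlexHub} = 12.
q_{FlexHub} = 52 − 5·12 + 4·12 = 40.

40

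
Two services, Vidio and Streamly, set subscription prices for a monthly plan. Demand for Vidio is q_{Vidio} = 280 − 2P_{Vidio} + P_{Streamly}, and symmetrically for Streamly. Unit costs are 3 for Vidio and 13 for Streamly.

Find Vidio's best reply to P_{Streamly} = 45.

82.75

Vidio's profit: π = (P_{Vidio} − 3)(280 − 2P_{Vidio} + P_{Streamly}).
∂π/∂P_{Vidio} = 286 − 4P_{Vidio} + P_{Streamly} = 0 ⇒ P_{Vidio} = 71.5 + 0.25P_{Streamly}.
At P_{Streamly} = 45: P_{Vidio} = 71.5 + 0.25·45 = 82.75.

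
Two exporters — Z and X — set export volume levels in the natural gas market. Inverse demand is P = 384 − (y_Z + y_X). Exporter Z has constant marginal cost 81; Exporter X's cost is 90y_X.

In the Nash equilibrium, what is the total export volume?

199

Exporter Z's profit: π = y_Z(384 − (y_Z + y_X)) − 81y_Z.
∂π/∂y_Z = 303 − 2y_Z − y_X = 0, so y_Z = 151.5 − 0.5y_X.
By the same steps for X: y_X = 147 − 0.5y_Z.
Plugging y_X into Z's best response: y_Z = 151.5 − 0.5(147 − 0.5y_Z) ⇒ 0.75y_Z = 78, so y_Z = 104.
Then y_X = 147 − 0.5·104 = 95.
Total export volume: 104 + 95 = 199.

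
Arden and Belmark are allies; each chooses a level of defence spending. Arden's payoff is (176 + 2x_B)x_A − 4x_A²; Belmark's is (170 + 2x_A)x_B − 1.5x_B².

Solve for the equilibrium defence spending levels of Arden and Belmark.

Expanding Arden's payoff: 176x_A + 2x_Bx_A − 4x_A².
∂π/∂x_A = 176 + 2x_B − 8x_A = 0, so x_A = 22 + 0.25x_B.
Likewise for Belmark: x_B = 170/3 + (2/3)x_A.
Substituting the second reaction function into the first: x_A = 22 + 0.25(170/3 + (2/3)x_A), which gives (5/6)x_A = 217/6 ⇒ x_A = 43.4.
Then x_B = 170/3 + (2/3)·43.4 = 85.6.

43.4, 85.6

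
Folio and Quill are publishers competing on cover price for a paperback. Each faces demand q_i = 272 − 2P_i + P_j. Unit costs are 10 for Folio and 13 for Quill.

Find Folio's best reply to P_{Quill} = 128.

Folio's profit: π = (P_{Folio} − 10)(272 − 2P_{Folio} + P_{Quill}).
∂π/∂P_{Folio} = 292 − 4P_{Folio} + P_{Quill} = 0 ⇒ P_{Folio} = 73 + 0.25P_{Quill}.
At P_{Quill} = 128: P_{Folio} = 73 + 0.25·128 = 105.

105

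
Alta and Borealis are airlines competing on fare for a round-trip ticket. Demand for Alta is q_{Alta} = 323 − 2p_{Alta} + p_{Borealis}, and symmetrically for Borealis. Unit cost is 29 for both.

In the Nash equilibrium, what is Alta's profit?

Alta's profit: π = (p_{Alta} − 29)(323 − 2p_{Alta} + p_{Borealis}).
∂π/∂p_{Alta} = 381 − 4p_{Alta} + p_{Borealis} = 0 ⇒ p_{Alta} = 95.25 + 0.25p_{Borealis}.
By symmetry p_{Borealis} = p_{Alta}; substituting into the reaction function, 0.75p_{Alta} = 95.25 and p_{Alta} = 127.
q_{Alta} = 323 − 2·127 + 127 = 196.
Profit = (127 − 29)·196 = 19208.

19208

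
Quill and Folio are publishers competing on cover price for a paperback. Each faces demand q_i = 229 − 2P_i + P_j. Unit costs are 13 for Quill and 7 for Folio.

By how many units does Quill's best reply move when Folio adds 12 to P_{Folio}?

3

Quill's profit: π = (P_{Quill} − 13)(229 − 2P_{Quill} + P_{Folio}).
∂π/∂P_{Quill} = 255 − 4P_{Quill} + P_{Folio} = 0 ⇒ P_{Quill} = 63.75 + 0.25P_{Folio}.
The reaction-function slope is 0.25, so a 12-unit rise in P_{Folio} moves P_{Quill} by 0.25 × 12 = 3. Quill's best response rises — the actions are strategic complements.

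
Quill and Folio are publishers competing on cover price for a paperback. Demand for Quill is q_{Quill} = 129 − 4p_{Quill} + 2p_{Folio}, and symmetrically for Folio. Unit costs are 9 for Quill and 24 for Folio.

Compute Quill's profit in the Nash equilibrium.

Quill's profit: π = (p_{Quill} − 9)(129 − 4p_{Quill} + 2p_{Folio}).
∂π/∂p_{Quill} = 165 − 8p_{Quill} + 2p_{Folio} = 0 ⇒ p_{Quill} = 20.625 + 0.25p_{Folio}.
Similarly p_{Folio} = 28.125 + 0.25p_{Quill}.
Plugging p_{Folio} into Quill's best response: p_{Quill} = 20.625 + 0.25(28.125 + 0.25p_{Quill}) ⇒ 0.9375p_{Quill} = 885/32, so p_{Quill} = 29.5.
Then p_{Folio} = 28.125 + 0.25·29.5 = 35.5.
q_{Quill} = 129 − 4·29.5 + 2·35.5 = 82.
Profit = (29.5 − 9)·82 = 1681.

1681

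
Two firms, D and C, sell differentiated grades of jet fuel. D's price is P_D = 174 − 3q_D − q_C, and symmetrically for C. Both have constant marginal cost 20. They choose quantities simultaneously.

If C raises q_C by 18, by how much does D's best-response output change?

-3

Firm D's profit: π = q_D(174 − 3q_D − q_C) − 20q_D.
∂π/∂q_D = 154 − 6q_D − q_C = 0 ⇒ q_D = 77/3 − (1/6)q_C.
The reaction-function slope is −1/6, so an 18-unit rise in q_C moves q_D by −1/6 × 18 = −3. D's best response falls — the actions are strategic substitutes.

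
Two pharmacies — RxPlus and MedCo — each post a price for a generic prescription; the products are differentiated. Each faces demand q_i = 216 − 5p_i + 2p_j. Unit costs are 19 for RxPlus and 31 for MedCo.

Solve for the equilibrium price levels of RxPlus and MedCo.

RxPlus's profit: π = (p_{RxPlus} − 19)(216 − 5p_{RxPlus} + 2p_{MedCo}).
∂π/∂p_{RxPlus} = 311 − 10p_{RxPlus} + 2p_{MedCo} = 0 ⇒ p_{RxPlus} = 31.1 + 0.2p_{MedCo}.
Similarly p_{MedCo} = 37.1 + 0.2p_{RxPlus}.
Substituting the second reaction function into the first: p_{RxPlus} = 31.1 + 0.2(37.1 + 0.2p_{RxPlus}), which gives 0.96p_{RxPlus} = 38.52 ⇒ p_{RxPlus} = 40.125.
Then p_{MedCo} = 37.1 + 0.2·40.125 = 45.125.

40.125, 45.125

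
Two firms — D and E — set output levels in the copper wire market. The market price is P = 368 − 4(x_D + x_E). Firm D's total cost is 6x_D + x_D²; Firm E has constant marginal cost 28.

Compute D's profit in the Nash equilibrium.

Firm D's profit: π = x_D(368 − 4(x_D + x_E)) − 6x_D − x_D².
∂π/∂x_D = 362 − 10x_D − 4x_E = 0, so x_D = 36.2 − 0.4x_E.
For E: ∂π/∂x_E = 340 − 8x_E − 4x_D = 0 ⇒ x_E = 42.5 − 0.5x_D.
Plugging x_E into D's best response: x_D = 36.2 − 0.4(42.5 − 0.5x_D) ⇒ 0.8x_D = 19.2, so x_D = 24.
Then x_E = 42.5 − 0.5·24 = 30.5.
Price P = 368 − 4·54.5 = 150.
D's profit: (150 − 6)·24 − (24)² = 2880.

2880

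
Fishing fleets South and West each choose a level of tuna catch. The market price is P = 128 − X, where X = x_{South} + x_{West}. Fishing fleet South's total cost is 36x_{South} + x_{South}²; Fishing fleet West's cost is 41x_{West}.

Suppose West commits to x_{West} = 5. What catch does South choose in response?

21.75

Fishing fleet South's profit: π = x_{South}(128 − (x_{South} + x_{West})) − 36x_{South} − x_{South}².
∂π/∂x_{South} = 92 − 4x_{South} − x_{West} = 0, so x_{South} = 23 − 0.25x_{West}.
At x_{West} = 5: x_{South} = 23 − 0.25·5 = 21.75.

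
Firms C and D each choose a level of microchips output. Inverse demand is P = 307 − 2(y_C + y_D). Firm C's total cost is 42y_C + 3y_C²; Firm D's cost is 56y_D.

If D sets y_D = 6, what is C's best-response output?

25.3

Firm C's profit: π = y_C(307 − 2(y_C + y_D)) − 42y_C − 3y_C².
∂π/∂y_C = 265 − 10y_C − 2y_D = 0, so y_C = 26.5 − 0.2y_D.
At y_D = 6: y_C = 26.5 − 0.2·6 = 25.3.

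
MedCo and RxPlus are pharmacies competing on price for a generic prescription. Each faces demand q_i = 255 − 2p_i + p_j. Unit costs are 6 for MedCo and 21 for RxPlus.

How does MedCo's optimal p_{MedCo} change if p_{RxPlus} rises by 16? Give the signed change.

4

MedCo's profit: π = (p_{MedCo} − 6)(255 − 2p_{MedCo} + p_{RxPlus}).
∂π/∂p_{MedCo} = 267 − 4p_{MedCo} + p_{RxPlus} = 0 ⇒ p_{MedCo} = 66.75 + 0.25p_{RxPlus}.
The reaction-function slope is 0.25, so a 16-unit rise in p_{RxPlus} moves p_{MedCo} by 0.25 × 16 = 4. MedCo's best response rises — the actions are strategic complements.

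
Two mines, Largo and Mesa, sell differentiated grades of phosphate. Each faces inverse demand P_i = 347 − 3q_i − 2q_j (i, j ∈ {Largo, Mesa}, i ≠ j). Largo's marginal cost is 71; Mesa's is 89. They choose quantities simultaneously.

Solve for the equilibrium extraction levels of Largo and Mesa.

Mine Largo's profit: π = q_{Largo}(347 − 3q_{Largo} − 2q_{Mesa}) − 71q_{Largo}.
∂π/∂q_{Largo} = 276 − 6q_{Largo} − 2q_{Mesa} = 0 ⇒ q_{Largo} = 46 − (1/3)q_{Mesa}.
Similarly q_{Mesa} = 43 − (1/3)q_{Largo}.
Substituting the second reaction function into the first: q_{Largo} = 46 − (1/3)(43 − (1/3)q_{Largo}), which gives (8/9)q_{Largo} = 95/3 ⇒ q_{Largo} = 35.625.
Then q_{Mesa} = 43 − (1/3)·35.625 = 31.125.

35.625, 31.125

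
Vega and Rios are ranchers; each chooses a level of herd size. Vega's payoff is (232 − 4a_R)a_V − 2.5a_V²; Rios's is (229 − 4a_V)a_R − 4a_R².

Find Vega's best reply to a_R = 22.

Expanding Vega's payoff: 232a_V − 4a_Ra_V − 2.5a_V².
∂π/∂a_V = 232 − 4a_R − 5a_V = 0, so a_V = 46.4 − 0.8a_R.
At a_R = 22: a_V = 46.4 − 0.8·22 = 28.8.

28.8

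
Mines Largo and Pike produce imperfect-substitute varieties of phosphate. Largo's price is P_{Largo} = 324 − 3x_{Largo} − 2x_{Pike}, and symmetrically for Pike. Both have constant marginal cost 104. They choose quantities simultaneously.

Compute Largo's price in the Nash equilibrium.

Mine Largo's profit: π = x_{Largo}(324 − 3x_{Largo} − 2x_{Pike}) − 104x_{Largo}.
∂π/∂x_{Largo} = 220 − 6x_{Largo} − 2x_{Pike} = 0 ⇒ x_{Largo} = 110/3 − (1/3)x_{Pike}.
Setting x_{Largo} = x_{Pike} in the reaction function: x_{Largo} = 110/3 − (1/3)x_{Largo}, so x_{Largo} = (110/3) / (4/3) = 27.5.
P_{Largo} = 324 − 3·27.5 − 2·27.5 = 186.5.

186.5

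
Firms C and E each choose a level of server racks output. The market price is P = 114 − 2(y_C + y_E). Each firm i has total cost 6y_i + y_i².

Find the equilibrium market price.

60

Firm C's profit: π = y_C(114 − 2(y_C + y_E)) − 6y_C − y_C².
∂π/∂y_C = 108 − 6y_C − 2y_E = 0, so y_C = 18 − (1/3)y_E.
By symmetry y_E = y_C; substituting into the reaction function, (4/3)y_C = 18 and y_C = 13.5.
Equilibrium price: P = 114 − 2·27 = 60.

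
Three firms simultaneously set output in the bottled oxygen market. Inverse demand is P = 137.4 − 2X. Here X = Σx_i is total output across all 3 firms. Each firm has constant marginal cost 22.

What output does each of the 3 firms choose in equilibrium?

14.425

A representative firm's profit is π_i = x_i(137.4 − 2X) − 22x_i, with X = x_i + Σ_{j≠i} x_j.
First-order condition: 115.4 − 4x_i − 2Σ_{j≠i} x_j = 0.
Imposing symmetry (x_j = x for all j) turns Σ_{j≠i} x_j into 2x, so 115.4 = 8x and x = 14.425.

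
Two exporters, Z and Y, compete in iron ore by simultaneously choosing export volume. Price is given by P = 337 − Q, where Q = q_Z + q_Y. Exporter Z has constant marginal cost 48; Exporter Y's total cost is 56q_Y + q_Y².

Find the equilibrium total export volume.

Exporter Z's profit: π = q_Z(337 − (q_Z + q_Y)) − 48q_Z.
∂π/∂q_Z = 289 − 2q_Z − q_Y = 0, so q_Z = 144.5 − 0.5q_Y.
For Y: ∂π/∂q_Y = 281 − 4q_Y − q_Z = 0 ⇒ q_Y = 70.25 − 0.25q_Z.
Solving the two reaction functions simultaneously: (1 − (−0.5)(−0.25))q_Z = 144.5 − 0.5·70.25, so 0.875q_Z = 109.375 and q_Z = 125.
Then q_Y = 70.25 − 0.25·125 = 39.
Total export volume: 125 + 39 = 164.

164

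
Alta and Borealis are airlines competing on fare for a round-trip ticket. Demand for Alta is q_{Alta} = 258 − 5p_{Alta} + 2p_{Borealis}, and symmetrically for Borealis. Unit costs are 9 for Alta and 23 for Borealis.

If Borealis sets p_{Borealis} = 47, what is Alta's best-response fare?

Alta's profit: π = (p_{Alta} − 9)(258 − 5p_{Alta} + 2p_{Borealis}).
∂π/∂p_{Alta} = 303 − 10p_{Alta} + 2p_{Borealis} = 0 ⇒ p_{Alta} = 30.3 + 0.2p_{Borealis}.
At p_{Borealis} = 47: p_{Alta} = 30.3 + 0.2·47 = 39.7.

39.7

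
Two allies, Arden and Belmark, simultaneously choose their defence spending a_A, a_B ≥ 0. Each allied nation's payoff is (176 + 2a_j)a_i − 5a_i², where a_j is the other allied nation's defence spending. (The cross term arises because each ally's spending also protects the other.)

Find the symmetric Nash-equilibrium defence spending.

Arden's payoff is (176 + 2a_B)a_A − 5a_A².
∂π/∂a_A = 176 + 2a_B − 10a_A = 0, so a_A = 17.6 + 0.2a_B.
By symmetry a_B = a_A; substituting into the reaction function, 0.8a_A = 17.6 and a_A = 22.

22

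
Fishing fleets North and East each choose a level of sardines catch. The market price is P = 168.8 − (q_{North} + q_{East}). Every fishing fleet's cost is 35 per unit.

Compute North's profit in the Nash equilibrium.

1989.16

Fishing fleet North's profit: π = q_{North}(168.8 − (q_{North} + q_{East})) − 35q_{North}.
∂π/∂q_{North} = 133.8 − 2q_{North} − q_{East} = 0, so q_{North} = 66.9 − 0.5q_{East}.
Setting q_{North} = q_{East} in the reaction function: q_{North} = 66.9 − 0.5q_{North}, so q_{North} = 66.9 / 1.5 = 44.6.
Price P = 168.8 − 89.2 = 79.6.
North's profit: (79.6 − 35)·44.6 = 1989.16.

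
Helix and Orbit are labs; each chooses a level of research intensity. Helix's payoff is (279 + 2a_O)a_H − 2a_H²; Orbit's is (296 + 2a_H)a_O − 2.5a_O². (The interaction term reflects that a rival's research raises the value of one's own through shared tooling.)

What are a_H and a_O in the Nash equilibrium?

Expanding Helix's payoff: 279a_H + 2a_Oa_H − 2a_H².
∂π/∂a_H = 279 + 2a_O − 4a_H = 0, so a_H = 69.75 + 0.5a_O.
Likewise for Orbit: a_O = 59.2 + 0.4a_H.
Plugging a_O into Helix's best response: a_H = 69.75 + 0.5(59.2 + 0.4a_H) ⇒ 0.8a_H = 99.35, so a_H = 124.1875.
Then a_O = 59.2 + 0.4·124.1875 = 108.875.

124.1875, 108.875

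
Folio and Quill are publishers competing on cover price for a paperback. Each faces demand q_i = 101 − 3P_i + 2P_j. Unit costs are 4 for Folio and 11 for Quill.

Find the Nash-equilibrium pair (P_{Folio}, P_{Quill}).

Folio's profit: π = (P_{Folio} − 4)(101 − 3P_{Folio} + 2P_{Quill}).
∂π/∂P_{Folio} = 113 − 6P_{Folio} + 2P_{Quill} = 0 ⇒ P_{Folio} = 113/6 + (1/3)P_{Quill}.
Similarly P_{Quill} = 67/3 + (1/3)P_{Folio}.
Solving the two reaction functions simultaneously: (1 − (1/3)(1/3))P_{Folio} = 113/6 + (1/3)·(67/3), so (8/9)P_{Folio} = 473/18 and P_{Folio} = 29.5625.
Then P_{Quill} = 67/3 + (1/3)·29.5625 = 32.1875.

29.5625, 32.1875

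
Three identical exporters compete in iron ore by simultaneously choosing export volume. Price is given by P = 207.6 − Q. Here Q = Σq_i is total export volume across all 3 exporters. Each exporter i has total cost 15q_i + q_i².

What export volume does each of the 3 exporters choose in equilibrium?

A representative exporter's profit is π_i = q_i(207.6 − Q) − 15q_i − q_i², with Q = q_i + Σ_{j≠i} q_j.
First-order condition: 192.6 − 4q_i − Σ_{j≠i} q_j = 0.
In a symmetric equilibrium every exporter chooses the same q, so Σ_{j≠i} q_j = 2q. The condition becomes 192.6 − 6q = 0, giving q = 192.6/6 = 32.1.

32.1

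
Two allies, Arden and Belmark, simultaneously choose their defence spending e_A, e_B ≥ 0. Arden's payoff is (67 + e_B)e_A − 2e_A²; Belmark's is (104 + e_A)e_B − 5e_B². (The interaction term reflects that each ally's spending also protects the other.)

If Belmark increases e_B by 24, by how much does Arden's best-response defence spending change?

6

Expanding Arden's payoff: 67e_A + e_Be_A − 2e_A².
∂π/∂e_A = 67 + e_B − 4e_A = 0, so e_A = 16.75 + 0.25e_B.
The reaction-function slope is 0.25, so a 24-unit rise in e_B moves e_A by 0.25 × 24 = 6. Arden's best response rises — the actions are strategic complements.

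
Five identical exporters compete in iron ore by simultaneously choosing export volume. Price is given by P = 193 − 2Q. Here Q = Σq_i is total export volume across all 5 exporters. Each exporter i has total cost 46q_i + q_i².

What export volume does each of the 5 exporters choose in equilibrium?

A representative exporter's profit is π_i = q_i(193 − 2Q) − 46q_i − q_i², with Q = q_i + Σ_{j≠i} q_j.
First-order condition: 147 − 6q_i − 2Σ_{j≠i} q_j = 0.
In a symmetric equilibrium every exporter chooses the same q, so Σ_{j≠i} q_j = 4q. The condition becomes 147 − 14q = 0, giving q = 147/14 = 10.5.

10.5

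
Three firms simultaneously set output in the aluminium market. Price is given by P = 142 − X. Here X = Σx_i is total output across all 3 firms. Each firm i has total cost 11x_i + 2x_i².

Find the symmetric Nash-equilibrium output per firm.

16.375

A representative firm's profit is π_i = x_i(142 − X) − 11x_i − 2x_i², with X = x_i + Σ_{j≠i} x_j.
First-order condition: 131 − 6x_i − Σ_{j≠i} x_j = 0.
With identical firms, set every x_j = x: then 131 − 6x − 2x = 0, i.e. x = 131/8 = 16.375.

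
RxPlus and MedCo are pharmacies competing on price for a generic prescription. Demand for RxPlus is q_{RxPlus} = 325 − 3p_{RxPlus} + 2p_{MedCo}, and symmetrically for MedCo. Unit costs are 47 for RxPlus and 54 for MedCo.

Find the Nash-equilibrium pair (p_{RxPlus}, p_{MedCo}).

RxPlus's profit: π = (p_{RxPlus} − 47)(325 − 3p_{RxPlus} + 2p_{MedCo}).
∂π/∂p_{RxPlus} = 466 − 6p_{RxPlus} + 2p_{MedCo} = 0 ⇒ p_{RxPlus} = 233/3 + (1/3)p_{MedCo}.
Similarly p_{MedCo} = 487/6 + (1/3)p_{RxPlus}.
Solving the two reaction functions simultaneously: (1 − (1/3)(1/3))p_{RxPlus} = 233/3 + (1/3)·(487/6), so (8/9)p_{RxPlus} = 1885/18 and p_{RxPlus} = 117.8125.
Then p_{MedCo} = 487/6 + (1/3)·117.8125 = 120.4375.

117.8125, 120.4375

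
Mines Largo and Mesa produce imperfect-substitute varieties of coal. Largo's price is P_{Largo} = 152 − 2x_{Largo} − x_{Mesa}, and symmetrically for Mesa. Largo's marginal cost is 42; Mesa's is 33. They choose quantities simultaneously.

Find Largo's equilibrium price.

Mine Largo's profit: π = x_{Largo}(152 − 2x_{Largo} − x_{Mesa}) − 42x_{Largo}.
∂π/∂x_{Largo} = 110 − 4x_{Largo} − x_{Mesa} = 0 ⇒ x_{Largo} = 27.5 − 0.25x_{Mesa}.
Similarly x_{Mesa} = 29.75 − 0.25x_{Largo}.
Solving the two reaction functions simultaneously: (1 − (−0.25)(−0.25))x_{Largo} = 27.5 − 0.25·29.75, so 0.9375x_{Largo} = 20.0625 and x_{Largo} = 21.4.
Then x_{Mesa} = 29.75 − 0.25·21.4 = 24.4.
P_{Largo} = 152 − 2·21.4 − 24.4 = 84.8.

84.8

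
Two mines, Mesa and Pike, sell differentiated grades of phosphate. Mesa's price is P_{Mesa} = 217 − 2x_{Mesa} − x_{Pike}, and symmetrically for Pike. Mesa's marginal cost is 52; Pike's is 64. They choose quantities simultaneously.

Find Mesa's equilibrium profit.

2284.88

Mine Mesa's profit: π = x_{Mesa}(217 − 2x_{Mesa} − x_{Pike}) − 52x_{Mesa}.
∂π/∂x_{Mesa} = 165 − 4x_{Mesa} − x_{Pike} = 0 ⇒ x_{Mesa} = 41.25 − 0.25x_{Pike}.
Similarly x_{Pike} = 38.25 − 0.25x_{Mesa}.
Solving the two reaction functions simultaneously: (1 − (−0.25)(−0.25))x_{Mesa} = 41.25 − 0.25·38.25, so 0.9375x_{Mesa} = 31.6875 and x_{Mesa} = 33.8.
Then x_{Pike} = 38.25 − 0.25·33.8 = 29.8.
P_{Mesa} = 217 − 2·33.8 − 29.8 = 119.6.
Profit = (119.6 − 52)·33.8 = 2284.88.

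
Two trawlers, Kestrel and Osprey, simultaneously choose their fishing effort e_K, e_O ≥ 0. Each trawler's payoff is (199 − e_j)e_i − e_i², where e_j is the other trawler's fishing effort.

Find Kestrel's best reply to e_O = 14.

92.5

Kestrel's payoff is (199 − e_O)e_K − e_K².
∂π/∂e_K = 199 − e_O − 2e_K = 0, so e_K = 99.5 − 0.5e_O.
At e_O = 14: e_K = 99.5 − 0.5·14 = 92.5.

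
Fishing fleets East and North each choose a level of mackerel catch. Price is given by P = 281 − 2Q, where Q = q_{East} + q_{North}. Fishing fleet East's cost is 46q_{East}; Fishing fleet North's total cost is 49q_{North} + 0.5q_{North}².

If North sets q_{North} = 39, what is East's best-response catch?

39.25

Fishing fleet East's profit: π = q_{East}(281 − 2(q_{East} + q_{North})) − 46q_{East}.
∂π/∂q_{East} = 235 − 4q_{East} − 2q_{North} = 0, so q_{East} = 58.75 − 0.5q_{North}.
At q_{North} = 39: q_{East} = 58.75 − 0.5·39 = 39.25.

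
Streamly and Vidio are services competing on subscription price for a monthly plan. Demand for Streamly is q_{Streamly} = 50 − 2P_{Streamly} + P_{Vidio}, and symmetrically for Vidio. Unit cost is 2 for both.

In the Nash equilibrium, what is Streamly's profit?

Streamly's profit: π = (P_{Streamly} − 2)(50 − 2P_{Streamly} + P_{Vidio}).
∂π/∂P_{Streamly} = 54 − 4P_{Streamly} + P_{Vidio} = 0 ⇒ P_{Streamly} = 13.5 + 0.25P_{Vidio}.
The game is symmetric, so in equilibrium P_{Vidio} = P_{Streamly}: the reaction function gives 0.75P_{Streamly} = 13.5, hence P_{Streamly} = 18.
q_{Streamly} = 50 − 2·18 + 18 = 32.
Profit = (18 − 2)·32 = 512.

512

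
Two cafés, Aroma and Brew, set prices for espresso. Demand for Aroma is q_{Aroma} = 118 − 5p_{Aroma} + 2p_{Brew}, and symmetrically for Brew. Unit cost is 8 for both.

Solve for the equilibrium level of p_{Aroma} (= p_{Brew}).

19.75

Aroma's profit: π = (p_{Aroma} − 8)(118 − 5p_{Aroma} + 2p_{Brew}).
∂π/∂p_{Aroma} = 158 − 10p_{Aroma} + 2p_{Brew} = 0 ⇒ p_{Aroma} = 15.8 + 0.2p_{Brew}.
The game is symmetric, so in equilibrium p_{Brew} = p_{Aroma}: the reaction function gives 0.8p_{Aroma} = 15.8, hence p_{Aroma} = 19.75.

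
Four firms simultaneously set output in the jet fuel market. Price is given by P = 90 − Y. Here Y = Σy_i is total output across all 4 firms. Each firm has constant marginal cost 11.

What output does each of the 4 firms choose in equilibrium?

A representative firm's profit is π_i = y_i(90 − Y) − 11y_i, with Y = y_i + Σ_{j≠i} y_j.
First-order condition: 79 − 2y_i − Σ_{j≠i} y_j = 0.
With identical firms, set every y_j = y: then 79 − 2y − 3y = 0, i.e. y = 79/5 = 15.8.

15.8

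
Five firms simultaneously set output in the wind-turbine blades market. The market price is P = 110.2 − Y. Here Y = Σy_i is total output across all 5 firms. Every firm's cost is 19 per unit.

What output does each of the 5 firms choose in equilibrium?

A representative firm's profit is π_i = y_i(110.2 − Y) − 19y_i, with Y = y_i + Σ_{j≠i} y_j.
First-order condition: 91.2 − 2y_i − Σ_{j≠i} y_j = 0.
With identical firms, set every y_j = y: then 91.2 − 2y − 4y = 0, i.e. y = 91.2/6 = 15.2.

15.2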